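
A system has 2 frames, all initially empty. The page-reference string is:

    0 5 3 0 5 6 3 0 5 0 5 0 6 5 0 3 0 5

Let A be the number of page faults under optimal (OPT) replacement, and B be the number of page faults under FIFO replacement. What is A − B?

Under OPT: F F F . F F . F F . . . F . F F . F → 11 faults.
Under FIFO: F F F F F F F F F . . . F . F F . F → 13 faults.
A − B = 11 − 13 = -2.

-2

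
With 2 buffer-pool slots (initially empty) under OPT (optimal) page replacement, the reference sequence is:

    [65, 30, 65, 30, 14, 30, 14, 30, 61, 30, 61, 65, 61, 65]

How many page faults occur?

5

65 -> fault, frames (65)
30 -> fault, frames (65 30)
65 -> hit
30 -> hit
14 -> fault, evict 65, frames (30 14)
30 -> hit
14 -> hit
30 -> hit
61 -> fault, evict 14, frames (30 61)
30 -> hit
61 -> hit
65 -> fault, evict 30, frames (61 65)
61 -> hit
65 -> hit
Page faults: 5.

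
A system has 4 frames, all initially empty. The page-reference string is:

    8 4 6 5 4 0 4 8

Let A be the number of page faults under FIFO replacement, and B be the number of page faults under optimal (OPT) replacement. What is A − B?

1

Under FIFO: F F F F . F . F → 6 faults.
Under OPT: F F F F . F . . → 5 faults.
A − B = 6 − 5 = 1.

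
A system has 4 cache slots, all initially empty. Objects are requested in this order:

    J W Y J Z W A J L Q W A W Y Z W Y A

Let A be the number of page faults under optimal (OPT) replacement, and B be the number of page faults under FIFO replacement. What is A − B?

Under OPT: F F F . F . F . F F . . . . F . . . → 8 faults.
Under FIFO: F F F . F . F F F F F F . F F . . . → 12 faults.
A − B = 8 − 12 = -4.

-4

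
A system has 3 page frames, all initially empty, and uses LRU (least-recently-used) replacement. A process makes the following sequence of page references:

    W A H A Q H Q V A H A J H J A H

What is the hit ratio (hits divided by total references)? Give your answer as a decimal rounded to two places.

W → miss, frames (W)
A → miss, frames (W A)
H → miss, frames (W A H)
A → hit
Q → miss, evict W, frames (H A Q)
H → hit
Q → hit
V → miss, evict A, frames (H Q V)
A → miss, evict H, frames (Q V A)
H → miss, evict Q, frames (V A H)
A → hit
J → miss, evict V, frames (H A J)
H → hit
J → hit
A → hit
H → hit
Hits: 8 of 16 references → 8/16 = 0.5000.

0.50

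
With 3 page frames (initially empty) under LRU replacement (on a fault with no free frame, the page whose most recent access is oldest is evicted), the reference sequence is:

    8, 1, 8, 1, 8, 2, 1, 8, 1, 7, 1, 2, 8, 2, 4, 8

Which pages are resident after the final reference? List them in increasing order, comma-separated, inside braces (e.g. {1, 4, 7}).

{2, 4, 8}

8 -> fault, frames {8}
1 -> fault, frames {8,1}
8 -> hit
1 -> hit
8 -> hit
2 -> fault, frames {1,8,2}
1 -> hit
8 -> hit
1 -> hit
7 -> fault, evict 2, frames {8,1,7}
1 -> hit
2 -> fault, evict 8, frames {7,1,2}
8 -> fault, evict 7, frames {1,2,8}
2 -> hit
4 -> fault, evict 1, frames {8,2,4}
8 -> hit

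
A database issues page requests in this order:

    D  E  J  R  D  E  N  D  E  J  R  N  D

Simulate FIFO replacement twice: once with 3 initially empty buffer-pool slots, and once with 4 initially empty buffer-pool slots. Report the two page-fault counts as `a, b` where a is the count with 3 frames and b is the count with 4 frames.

3 frames: F F F F F F F . . F F . F → 10 faults.
4 frames: F F F F . . F F F F F F F → 11 faults.
11 > 10: adding a frame increased faults — Belady's anomaly.

10, 11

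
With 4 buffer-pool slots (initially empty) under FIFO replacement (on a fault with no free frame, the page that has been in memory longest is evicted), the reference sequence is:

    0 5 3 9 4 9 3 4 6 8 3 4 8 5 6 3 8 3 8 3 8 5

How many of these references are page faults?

0 → miss, frames {0}
5 → miss, frames {0,5}
3 → miss, frames {0,5,3}
9 → miss, frames {0,5,3,9}
4 → miss, evict 0, frames {5,3,9,4}
9 → hit
3 → hit
4 → hit
6 → miss, evict 5, frames {3,9,4,6}
8 → miss, evict 3, frames {9,4,6,8}
3 → miss, evict 9, frames {4,6,8,3}
4 → hit
8 → hit
5 → miss, evict 4, frames {6,8,3,5}
6 → hit
3 → hit
8 → hit
3 → hit
8 → hit
3 → hit
8 → hit
5 → hit
Page faults: 9.

9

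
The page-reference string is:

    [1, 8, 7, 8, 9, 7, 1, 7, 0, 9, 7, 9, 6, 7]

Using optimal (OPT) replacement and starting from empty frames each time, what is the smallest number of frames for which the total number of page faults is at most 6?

3

f=1: 14 faults
f=2: 8 faults
f=3: 6 faults
f=4: 6 faults
f=5: 6 faults
f=6: 6 faults
Smallest f with faults ≤ 6 is 3.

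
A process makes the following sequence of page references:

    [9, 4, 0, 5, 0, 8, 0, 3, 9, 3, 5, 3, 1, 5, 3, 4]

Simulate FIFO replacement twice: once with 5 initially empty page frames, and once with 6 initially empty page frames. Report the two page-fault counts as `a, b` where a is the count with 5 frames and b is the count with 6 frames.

9, 7

5 frames: F F F F . F . F F . . . F . . F → 9 faults.
6 frames: F F F F . F . F . . . . F . . . → 7 faults.
7 < 9: adding a frame reduced faults, as is typical.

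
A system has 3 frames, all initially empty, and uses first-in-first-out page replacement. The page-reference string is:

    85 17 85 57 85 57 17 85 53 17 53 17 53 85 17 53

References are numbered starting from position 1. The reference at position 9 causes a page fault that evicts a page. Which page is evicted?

pos 1: 85 -> fault, frames {85}
pos 2: 17 -> fault, frames {85,17}
pos 3: 85 -> hit
pos 4: 57 -> fault, frames {85,17,57}
pos 5: 85 -> hit
pos 6: 57 -> hit
pos 7: 17 -> hit
pos 8: 85 -> hit
pos 9: 53 -> fault, evict 85, frames {17,57,53}
At position 9, page 85 is evicted.

85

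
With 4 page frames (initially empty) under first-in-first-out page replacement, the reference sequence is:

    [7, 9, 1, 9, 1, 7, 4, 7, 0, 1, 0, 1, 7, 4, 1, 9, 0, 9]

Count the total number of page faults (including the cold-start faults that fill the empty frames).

7

7: miss, frames (7)
9: miss, frames (7 9)
1: miss, frames (7 9 1)
9: hit
1: hit
7: hit
4: miss, frames (7 9 1 4)
7: hit
0: miss, evict 7, frames (9 1 4 0)
1: hit
0: hit
1: hit
7: miss, evict 9, frames (1 4 0 7)
4: hit
1: hit
9: miss, evict 1, frames (4 0 7 9)
0: hit
9: hit
Page faults: 7.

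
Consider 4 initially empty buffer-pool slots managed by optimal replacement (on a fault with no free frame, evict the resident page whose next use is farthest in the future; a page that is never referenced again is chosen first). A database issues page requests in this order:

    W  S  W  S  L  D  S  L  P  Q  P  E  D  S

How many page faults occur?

W → fault, frames {W}
S → fault, frames {W,S}
W → hit
S → hit
L → fault, frames {W,S,L}
D → fault, frames {W,S,L,D}
S → hit
L → hit
P → fault, evict L, frames {W,S,D,P}
Q → fault, evict W, frames {S,D,P,Q}
P → hit
E → fault, evict Q, frames {S,D,P,E}
D → hit
S → hit
Page faults: 7.

7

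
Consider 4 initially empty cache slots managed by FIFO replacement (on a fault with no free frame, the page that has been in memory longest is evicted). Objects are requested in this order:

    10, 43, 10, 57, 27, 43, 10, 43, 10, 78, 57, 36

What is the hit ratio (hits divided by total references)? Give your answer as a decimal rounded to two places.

0.50

10: fault, frames [10]
43: fault, frames [10, 43]
10: hit
57: fault, frames [10, 43, 57]
27: fault, frames [10, 43, 57, 27]
43: hit
10: hit
43: hit
10: hit
78: fault, evict 10, frames [43, 57, 27, 78]
57: hit
36: fault, evict 43, frames [57, 27, 78, 36]
Hits: 6 of 12 references → 6/12 = 0.5000.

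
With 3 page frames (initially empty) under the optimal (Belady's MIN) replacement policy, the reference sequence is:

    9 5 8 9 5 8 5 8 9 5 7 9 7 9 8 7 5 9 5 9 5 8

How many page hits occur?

17

9: fault, frames (9)
5: fault, frames (9 5)
8: fault, frames (9 5 8)
9: hit
5: hit
8: hit
5: hit
8: hit
9: hit
5: hit
7: fault, evict 5, frames (9 8 7)
9: hit
7: hit
9: hit
8: hit
7: hit
5: fault, evict 7, frames (9 8 5)
9: hit
5: hit
9: hit
5: hit
8: hit
Hits: 17.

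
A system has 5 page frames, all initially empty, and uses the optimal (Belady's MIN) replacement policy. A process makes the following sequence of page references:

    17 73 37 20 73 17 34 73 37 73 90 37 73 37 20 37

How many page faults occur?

17: fault, frames {17}
73: fault, frames {17,73}
37: fault, frames {17,73,37}
20: fault, frames {17,73,37,20}
73: hit
17: hit
34: fault, frames {17,73,37,20,34}
73: hit
37: hit
73: hit
90: fault, evict 34, frames {17,73,37,20,90}
37: hit
73: hit
37: hit
20: hit
37: hit
Page faults: 6.

6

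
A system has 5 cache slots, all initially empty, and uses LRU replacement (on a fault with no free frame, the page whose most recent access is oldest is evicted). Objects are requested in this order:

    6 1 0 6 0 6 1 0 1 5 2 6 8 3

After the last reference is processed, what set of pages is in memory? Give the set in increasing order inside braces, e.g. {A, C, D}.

{2, 3, 5, 6, 8}

6: miss, frames [6]
1: miss, frames [6, 1]
0: miss, frames [6, 1, 0]
6: hit
0: hit
6: hit
1: hit
0: hit
1: hit
5: miss, frames [6, 0, 1, 5]
2: miss, frames [6, 0, 1, 5, 2]
6: hit
8: miss, evict 0, frames [1, 5, 2, 6, 8]
3: miss, evict 1, frames [5, 2, 6, 8, 3]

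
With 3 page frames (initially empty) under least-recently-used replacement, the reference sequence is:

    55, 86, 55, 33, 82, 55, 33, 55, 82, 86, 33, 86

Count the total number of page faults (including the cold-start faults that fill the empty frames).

55: miss, frames {55}
86: miss, frames {55,86}
55: hit
33: miss, frames {86,55,33}
82: miss, evict 86, frames {55,33,82}
55: hit
33: hit
55: hit
82: hit
86: miss, evict 33, frames {55,82,86}
33: miss, evict 55, frames {82,86,33}
86: hit
Page faults: 6.

6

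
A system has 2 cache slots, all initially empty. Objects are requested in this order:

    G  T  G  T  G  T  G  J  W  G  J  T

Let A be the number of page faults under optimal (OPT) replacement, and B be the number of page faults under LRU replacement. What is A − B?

-1

Under OPT: F F . . . . . F F . F F → 6 faults.
Under LRU: F F . . . . . F F F F F → 7 faults.
A − B = 6 − 7 = -1.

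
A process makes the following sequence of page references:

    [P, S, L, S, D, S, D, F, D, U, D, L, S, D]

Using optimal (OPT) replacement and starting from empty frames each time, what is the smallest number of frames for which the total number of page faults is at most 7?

3

f=1: 14 faults
f=2: 8 faults
f=3: 7 faults
f=4: 6 faults
f=5: 6 faults
f=6: 6 faults
Smallest f with faults ≤ 7 is 3.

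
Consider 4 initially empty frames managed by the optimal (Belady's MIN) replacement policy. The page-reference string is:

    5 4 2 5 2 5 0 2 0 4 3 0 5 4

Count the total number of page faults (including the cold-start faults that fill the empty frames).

5

5 -> fault, frames [5]
4 -> fault, frames [5, 4]
2 -> fault, frames [5, 4, 2]
5 -> hit
2 -> hit
5 -> hit
0 -> fault, frames [5, 4, 2, 0]
2 -> hit
0 -> hit
4 -> hit
3 -> fault, evict 2, frames [5, 4, 0, 3]
0 -> hit
5 -> hit
4 -> hit
Page faults: 5.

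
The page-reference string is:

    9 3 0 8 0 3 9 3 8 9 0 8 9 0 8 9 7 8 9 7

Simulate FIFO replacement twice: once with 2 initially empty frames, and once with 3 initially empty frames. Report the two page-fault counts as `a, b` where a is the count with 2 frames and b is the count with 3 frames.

12, 10

2 frames: F F F F . F F . F . F . F . F . F . F . → 12 faults.
3 frames: F F F F . . F F . . F F F . . . F . . . → 10 faults.
10 < 12: adding a frame reduced faults, as is typical.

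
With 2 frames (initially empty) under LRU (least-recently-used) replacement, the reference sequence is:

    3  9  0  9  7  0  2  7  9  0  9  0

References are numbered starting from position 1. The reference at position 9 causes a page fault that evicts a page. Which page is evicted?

pos 1: 3 → fault, frames [3]
pos 2: 9 → fault, frames [3, 9]
pos 3: 0 → fault, evict 3, frames [9, 0]
pos 4: 9 → hit
pos 5: 7 → fault, evict 0, frames [9, 7]
pos 6: 0 → fault, evict 9, frames [7, 0]
pos 7: 2 → fault, evict 7, frames [0, 2]
pos 8: 7 → fault, evict 0, frames [2, 7]
pos 9: 9 → fault, evict 2, frames [7, 9]
At position 9, page 2 is evicted.

2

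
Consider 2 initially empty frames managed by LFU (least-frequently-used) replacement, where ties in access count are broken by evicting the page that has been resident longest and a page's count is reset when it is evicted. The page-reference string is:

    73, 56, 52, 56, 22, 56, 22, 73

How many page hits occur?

73 → miss, frames {73}
56 → miss, frames {73,56}
52 → miss, evict 73, frames {56,52}
56 → hit
22 → miss, evict 52, frames {56,22}
56 → hit
22 → hit
73 → miss, evict 22, frames {56,73}
Hits: 3.

3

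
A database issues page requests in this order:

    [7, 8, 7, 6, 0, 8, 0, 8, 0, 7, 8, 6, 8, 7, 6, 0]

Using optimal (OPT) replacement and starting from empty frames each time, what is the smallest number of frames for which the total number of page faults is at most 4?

4

f=1: 16 faults
f=2: 8 faults
f=3: 6 faults
f=4: 4 faults
Smallest f with faults ≤ 4 is 4.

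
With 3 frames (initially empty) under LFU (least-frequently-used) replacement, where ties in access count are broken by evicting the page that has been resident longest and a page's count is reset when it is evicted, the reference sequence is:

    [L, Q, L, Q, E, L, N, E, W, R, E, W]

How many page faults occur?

9

L: fault, frames [L]
Q: fault, frames [L, Q]
L: hit
Q: hit
E: fault, frames [L, Q, E]
L: hit
N: fault, evict E, frames [L, Q, N]
E: fault, evict N, frames [L, Q, E]
W: fault, evict E, frames [L, Q, W]
R: fault, evict W, frames [L, Q, R]
E: fault, evict R, frames [L, Q, E]
W: fault, evict E, frames [L, Q, W]
Page faults: 9.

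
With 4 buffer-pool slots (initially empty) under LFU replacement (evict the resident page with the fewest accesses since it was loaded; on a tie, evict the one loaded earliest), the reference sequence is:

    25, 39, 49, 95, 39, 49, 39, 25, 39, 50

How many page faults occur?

25: fault, frames [25]
39: fault, frames [25, 39]
49: fault, frames [25, 39, 49]
95: fault, frames [25, 39, 49, 95]
39: hit
49: hit
39: hit
25: hit
39: hit
50: fault, evict 95, frames [25, 39, 49, 50]
Page faults: 5.

5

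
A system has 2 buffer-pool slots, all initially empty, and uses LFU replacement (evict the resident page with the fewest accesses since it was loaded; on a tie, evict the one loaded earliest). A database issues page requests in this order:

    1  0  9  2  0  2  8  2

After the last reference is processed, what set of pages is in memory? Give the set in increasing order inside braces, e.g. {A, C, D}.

{2, 8}

1 -> fault, frames {1}
0 -> fault, frames {1,0}
9 -> fault, evict 1, frames {0,9}
2 -> fault, evict 0, frames {9,2}
0 -> fault, evict 9, frames {2,0}
2 -> hit
8 -> fault, evict 0, frames {2,8}
2 -> hit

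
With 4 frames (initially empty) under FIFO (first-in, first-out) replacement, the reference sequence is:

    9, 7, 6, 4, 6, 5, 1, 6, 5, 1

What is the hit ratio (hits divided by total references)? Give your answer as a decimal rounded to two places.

0.40

9: miss, frames [9]
7: miss, frames [9, 7]
6: miss, frames [9, 7, 6]
4: miss, frames [9, 7, 6, 4]
6: hit
5: miss, evict 9, frames [7, 6, 4, 5]
1: miss, evict 7, frames [6, 4, 5, 1]
6: hit
5: hit
1: hit
Hits: 4 of 10 references → 4/10 = 0.4000.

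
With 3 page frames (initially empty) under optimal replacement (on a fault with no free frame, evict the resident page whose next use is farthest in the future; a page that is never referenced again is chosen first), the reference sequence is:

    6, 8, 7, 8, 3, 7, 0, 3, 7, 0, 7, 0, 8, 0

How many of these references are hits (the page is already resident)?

6: fault, frames {6}
8: fault, frames {6,8}
7: fault, frames {6,8,7}
8: hit
3: fault, evict 6, frames {8,7,3}
7: hit
0: fault, evict 8, frames {7,3,0}
3: hit
7: hit
0: hit
7: hit
0: hit
8: fault, evict 3, frames {7,0,8}
0: hit
Hits: 8.

8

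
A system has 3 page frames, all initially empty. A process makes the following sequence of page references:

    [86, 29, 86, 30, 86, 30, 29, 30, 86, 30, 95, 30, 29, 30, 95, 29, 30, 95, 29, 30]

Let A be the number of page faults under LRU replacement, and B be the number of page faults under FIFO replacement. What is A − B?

Under LRU: F F . F . . . . . . F . F . . . . . . . → 5 faults.
Under FIFO: F F . F . . . . . . F . . . . . . . . . → 4 faults.
A − B = 5 − 4 = 1.

1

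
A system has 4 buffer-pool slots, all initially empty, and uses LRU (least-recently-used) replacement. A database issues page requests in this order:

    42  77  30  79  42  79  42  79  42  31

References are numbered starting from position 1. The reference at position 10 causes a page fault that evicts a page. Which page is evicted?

77

pos 1: 42: fault, frames (42)
pos 2: 77: fault, frames (42 77)
pos 3: 30: fault, frames (42 77 30)
pos 4: 79: fault, frames (42 77 30 79)
pos 5: 42: hit
pos 6: 79: hit
pos 7: 42: hit
pos 8: 79: hit
pos 9: 42: hit
pos 10: 31: fault, evict 77, frames (30 79 42 31)
At position 10, page 77 is evicted.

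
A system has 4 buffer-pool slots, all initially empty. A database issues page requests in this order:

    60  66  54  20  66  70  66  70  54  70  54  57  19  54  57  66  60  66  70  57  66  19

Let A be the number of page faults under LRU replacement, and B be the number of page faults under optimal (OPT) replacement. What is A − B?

Under LRU: F F F F . F . . . . . F F . . F F . F . . F → 11 faults.
Under OPT: F F F F . F . . . . . F F . . . F . F . . . → 9 faults.
A − B = 11 − 9 = 2.

2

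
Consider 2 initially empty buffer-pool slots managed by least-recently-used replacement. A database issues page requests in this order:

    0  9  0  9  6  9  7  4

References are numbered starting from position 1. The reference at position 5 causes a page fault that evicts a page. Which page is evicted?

0

pos 1: 0 → miss, frames [0]
pos 2: 9 → miss, frames [0, 9]
pos 3: 0 → hit
pos 4: 9 → hit
pos 5: 6 → miss, evict 0, frames [9, 6]
At position 5, page 0 is evicted.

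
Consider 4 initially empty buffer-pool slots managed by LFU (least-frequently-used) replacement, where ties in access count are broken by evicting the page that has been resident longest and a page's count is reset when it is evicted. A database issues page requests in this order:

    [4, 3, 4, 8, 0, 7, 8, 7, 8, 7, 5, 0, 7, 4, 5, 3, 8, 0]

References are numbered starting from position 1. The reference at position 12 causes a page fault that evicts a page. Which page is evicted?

pos 1: 4: fault, frames [4]
pos 2: 3: fault, frames [4, 3]
pos 3: 4: hit
pos 4: 8: fault, frames [4, 3, 8]
pos 5: 0: fault, frames [4, 3, 8, 0]
pos 6: 7: fault, evict 3, frames [4, 8, 0, 7]
pos 7: 8: hit
pos 8: 7: hit
pos 9: 8: hit
pos 10: 7: hit
pos 11: 5: fault, evict 0, frames [4, 8, 7, 5]
pos 12: 0: fault, evict 5, frames [4, 8, 7, 0]
At position 12, page 5 is evicted.

5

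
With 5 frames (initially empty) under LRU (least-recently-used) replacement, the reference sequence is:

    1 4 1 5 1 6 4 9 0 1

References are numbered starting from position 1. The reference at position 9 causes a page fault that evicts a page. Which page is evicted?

5

pos 1: 1: miss, frames (1)
pos 2: 4: miss, frames (1 4)
pos 3: 1: hit
pos 4: 5: miss, frames (4 1 5)
pos 5: 1: hit
pos 6: 6: miss, frames (4 5 1 6)
pos 7: 4: hit
pos 8: 9: miss, frames (5 1 6 4 9)
pos 9: 0: miss, evict 5, frames (1 6 4 9 0)
At position 9, page 5 is evicted.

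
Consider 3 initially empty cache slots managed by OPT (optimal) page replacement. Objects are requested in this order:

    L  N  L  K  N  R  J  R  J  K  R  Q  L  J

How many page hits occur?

L -> fault, frames [L]
N -> fault, frames [L, N]
L -> hit
K -> fault, frames [L, N, K]
N -> hit
R -> fault, evict N, frames [L, K, R]
J -> fault, evict L, frames [K, R, J]
R -> hit
J -> hit
K -> hit
R -> hit
Q -> fault, evict R, frames [K, J, Q]
L -> fault, evict Q, frames [K, J, L]
J -> hit
Hits: 7.

7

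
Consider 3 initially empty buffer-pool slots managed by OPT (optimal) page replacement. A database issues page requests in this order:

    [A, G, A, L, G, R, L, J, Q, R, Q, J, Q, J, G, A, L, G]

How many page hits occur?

A → fault, frames (A)
G → fault, frames (A G)
A → hit
L → fault, frames (A G L)
G → hit
R → fault, evict A, frames (G L R)
L → hit
J → fault, evict L, frames (G R J)
Q → fault, evict G, frames (R J Q)
R → hit
Q → hit
J → hit
Q → hit
J → hit
G → fault, evict Q, frames (R J G)
A → fault, evict J, frames (R G A)
L → fault, evict A, frames (R G L)
G → hit
Hits: 9.

9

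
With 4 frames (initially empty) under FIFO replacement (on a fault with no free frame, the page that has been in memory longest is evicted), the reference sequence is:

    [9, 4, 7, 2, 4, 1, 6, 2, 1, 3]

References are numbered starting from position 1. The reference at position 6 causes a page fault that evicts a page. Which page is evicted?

pos 1: 9 -> fault, frames {9}
pos 2: 4 -> fault, frames {9,4}
pos 3: 7 -> fault, frames {9,4,7}
pos 4: 2 -> fault, frames {9,4,7,2}
pos 5: 4 -> hit
pos 6: 1 -> fault, evict 9, frames {4,7,2,1}
At position 6, page 9 is evicted.

9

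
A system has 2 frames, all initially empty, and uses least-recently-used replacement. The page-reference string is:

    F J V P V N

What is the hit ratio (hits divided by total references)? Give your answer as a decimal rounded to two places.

0.17

F -> miss, frames {F}
J -> miss, frames {F,J}
V -> miss, evict F, frames {J,V}
P -> miss, evict J, frames {V,P}
V -> hit
N -> miss, evict P, frames {V,N}
Hits: 1 of 6 references → 1/6 = 0.1667.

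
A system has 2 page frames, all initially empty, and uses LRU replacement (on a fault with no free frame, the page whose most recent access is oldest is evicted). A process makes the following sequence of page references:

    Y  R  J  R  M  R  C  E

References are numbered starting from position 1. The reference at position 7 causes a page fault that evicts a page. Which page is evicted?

pos 1: Y → miss, frames (Y)
pos 2: R → miss, frames (Y R)
pos 3: J → miss, evict Y, frames (R J)
pos 4: R → hit
pos 5: M → miss, evict J, frames (R M)
pos 6: R → hit
pos 7: C → miss, evict M, frames (R C)
At position 7, page M is evicted.

M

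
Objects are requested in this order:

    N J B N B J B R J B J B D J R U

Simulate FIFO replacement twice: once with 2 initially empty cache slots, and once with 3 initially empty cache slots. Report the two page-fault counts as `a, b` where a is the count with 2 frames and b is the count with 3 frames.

13, 7

2 frames: F F F F . F F F F F . . F F F F → 13 faults.
3 frames: F F F . . . . F . . . . F F . F → 7 faults.
7 < 13: adding a frame reduced faults, as is typical.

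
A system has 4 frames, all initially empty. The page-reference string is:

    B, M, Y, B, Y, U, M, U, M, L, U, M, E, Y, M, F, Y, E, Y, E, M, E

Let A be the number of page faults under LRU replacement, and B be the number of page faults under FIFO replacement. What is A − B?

-1

Under LRU: F F F . . F . . . F . . F F . F . . . . . . → 8 faults.
Under FIFO: F F F . . F . . . F . . F . F F F . . . . . → 9 faults.
A − B = 8 − 9 = -1.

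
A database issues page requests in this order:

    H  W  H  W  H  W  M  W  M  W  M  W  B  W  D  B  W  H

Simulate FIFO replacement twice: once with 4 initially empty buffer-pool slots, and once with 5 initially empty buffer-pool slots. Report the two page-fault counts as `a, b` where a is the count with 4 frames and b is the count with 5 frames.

4 frames: F F . . . . F . . . . . F . F . . F → 6 faults.
5 frames: F F . . . . F . . . . . F . F . . . → 5 faults.
5 < 6: adding a frame reduced faults, as is typical.

6, 5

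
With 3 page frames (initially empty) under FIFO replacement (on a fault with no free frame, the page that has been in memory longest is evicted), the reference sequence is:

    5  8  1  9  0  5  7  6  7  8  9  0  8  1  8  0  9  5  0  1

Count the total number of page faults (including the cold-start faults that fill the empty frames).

5: fault, frames [5]
8: fault, frames [5, 8]
1: fault, frames [5, 8, 1]
9: fault, evict 5, frames [8, 1, 9]
0: fault, evict 8, frames [1, 9, 0]
5: fault, evict 1, frames [9, 0, 5]
7: fault, evict 9, frames [0, 5, 7]
6: fault, evict 0, frames [5, 7, 6]
7: hit
8: fault, evict 5, frames [7, 6, 8]
9: fault, evict 7, frames [6, 8, 9]
0: fault, evict 6, frames [8, 9, 0]
8: hit
1: fault, evict 8, frames [9, 0, 1]
8: fault, evict 9, frames [0, 1, 8]
0: hit
9: fault, evict 0, frames [1, 8, 9]
5: fault, evict 1, frames [8, 9, 5]
0: fault, evict 8, frames [9, 5, 0]
1: fault, evict 9, frames [5, 0, 1]
Page faults: 17.

17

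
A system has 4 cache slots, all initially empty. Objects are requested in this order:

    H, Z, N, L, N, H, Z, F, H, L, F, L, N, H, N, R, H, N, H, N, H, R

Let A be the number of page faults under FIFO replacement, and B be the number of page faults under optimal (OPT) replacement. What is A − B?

Under FIFO: F F F F . . . F F . . . . . . F . F . . . . → 8 faults.
Under OPT: F F F F . . . F . . . . . . . F . . . . . . → 6 faults.
A − B = 8 − 6 = 2.

2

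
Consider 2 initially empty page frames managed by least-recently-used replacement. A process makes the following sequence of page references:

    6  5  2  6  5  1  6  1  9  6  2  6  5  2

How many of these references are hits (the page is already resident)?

2

6 → miss, frames {6}
5 → miss, frames {6,5}
2 → miss, evict 6, frames {5,2}
6 → miss, evict 5, frames {2,6}
5 → miss, evict 2, frames {6,5}
1 → miss, evict 6, frames {5,1}
6 → miss, evict 5, frames {1,6}
1 → hit
9 → miss, evict 6, frames {1,9}
6 → miss, evict 1, frames {9,6}
2 → miss, evict 9, frames {6,2}
6 → hit
5 → miss, evict 2, frames {6,5}
2 → miss, evict 6, frames {5,2}
Hits: 2.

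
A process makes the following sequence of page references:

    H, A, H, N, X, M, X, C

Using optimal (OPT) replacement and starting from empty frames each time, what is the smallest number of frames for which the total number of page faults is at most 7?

2

f=1: 8 faults
f=2: 6 faults
f=3: 6 faults
f=4: 6 faults
f=5: 6 faults
f=6: 6 faults
Smallest f with faults ≤ 7 is 2.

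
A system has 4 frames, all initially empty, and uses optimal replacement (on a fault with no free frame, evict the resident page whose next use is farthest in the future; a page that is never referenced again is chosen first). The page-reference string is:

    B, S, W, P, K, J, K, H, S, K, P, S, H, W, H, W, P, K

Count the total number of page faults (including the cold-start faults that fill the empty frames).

8

B → miss, frames {B}
S → miss, frames {B,S}
W → miss, frames {B,S,W}
P → miss, frames {B,S,W,P}
K → miss, evict B, frames {S,W,P,K}
J → miss, evict W, frames {S,P,K,J}
K → hit
H → miss, evict J, frames {S,P,K,H}
S → hit
K → hit
P → hit
S → hit
H → hit
W → miss, evict S, frames {P,K,H,W}
H → hit
W → hit
P → hit
K → hit
Page faults: 8.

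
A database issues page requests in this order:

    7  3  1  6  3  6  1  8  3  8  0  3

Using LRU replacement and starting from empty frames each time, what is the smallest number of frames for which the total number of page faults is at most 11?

f=1: 12 faults
f=2: 10 faults
f=3: 7 faults
f=4: 6 faults
f=5: 6 faults
f=6: 6 faults
Smallest f with faults ≤ 11 is 2.

2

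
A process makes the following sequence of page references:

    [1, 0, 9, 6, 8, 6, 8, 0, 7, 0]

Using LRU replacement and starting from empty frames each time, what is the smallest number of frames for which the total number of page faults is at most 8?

2

f=1: 10 faults
f=2: 7 faults
f=3: 7 faults
f=4: 6 faults
f=5: 6 faults
f=6: 6 faults
Smallest f with faults ≤ 8 is 2.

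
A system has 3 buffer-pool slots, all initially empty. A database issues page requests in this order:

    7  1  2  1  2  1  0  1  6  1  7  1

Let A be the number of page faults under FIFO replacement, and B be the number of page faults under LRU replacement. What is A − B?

1

Under FIFO: F F F . . . F . F F F . → 7 faults.
Under LRU: F F F . . . F . F . F . → 6 faults.
A − B = 7 − 6 = 1.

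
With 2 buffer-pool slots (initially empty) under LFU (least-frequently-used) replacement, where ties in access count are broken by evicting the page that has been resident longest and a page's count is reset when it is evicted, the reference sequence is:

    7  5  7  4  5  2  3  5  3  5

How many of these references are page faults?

9

7 -> miss, frames (7)
5 -> miss, frames (7 5)
7 -> hit
4 -> miss, evict 5, frames (7 4)
5 -> miss, evict 4, frames (7 5)
2 -> miss, evict 5, frames (7 2)
3 -> miss, evict 2, frames (7 3)
5 -> miss, evict 3, frames (7 5)
3 -> miss, evict 5, frames (7 3)
5 -> miss, evict 3, frames (7 5)
Page faults: 9.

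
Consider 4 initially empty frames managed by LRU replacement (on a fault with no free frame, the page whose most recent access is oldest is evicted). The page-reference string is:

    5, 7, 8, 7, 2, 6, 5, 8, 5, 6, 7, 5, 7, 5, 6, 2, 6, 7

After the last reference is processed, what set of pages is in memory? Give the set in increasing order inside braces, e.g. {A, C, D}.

{2, 5, 6, 7}

5: miss, frames [5]
7: miss, frames [5, 7]
8: miss, frames [5, 7, 8]
7: hit
2: miss, frames [5, 8, 7, 2]
6: miss, evict 5, frames [8, 7, 2, 6]
5: miss, evict 8, frames [7, 2, 6, 5]
8: miss, evict 7, frames [2, 6, 5, 8]
5: hit
6: hit
7: miss, evict 2, frames [8, 5, 6, 7]
5: hit
7: hit
5: hit
6: hit
2: miss, evict 8, frames [7, 5, 6, 2]
6: hit
7: hit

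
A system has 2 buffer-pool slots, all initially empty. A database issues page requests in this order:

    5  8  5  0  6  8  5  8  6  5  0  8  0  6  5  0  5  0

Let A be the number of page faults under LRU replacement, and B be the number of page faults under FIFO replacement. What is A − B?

1

Under LRU: F F . F F F F . F F F F . F F F . . → 13 faults.
Under FIFO: F F . F F F F . F . F F . F F F . . → 12 faults.
A − B = 13 − 12 = 1.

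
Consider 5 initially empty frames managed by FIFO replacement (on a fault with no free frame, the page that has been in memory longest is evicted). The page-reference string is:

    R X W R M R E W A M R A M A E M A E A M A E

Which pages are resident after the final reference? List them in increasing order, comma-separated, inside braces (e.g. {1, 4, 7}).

R: miss, frames {R}
X: miss, frames {R,X}
W: miss, frames {R,X,W}
R: hit
M: miss, frames {R,X,W,M}
R: hit
E: miss, frames {R,X,W,M,E}
W: hit
A: miss, evict R, frames {X,W,M,E,A}
M: hit
R: miss, evict X, frames {W,M,E,A,R}
A: hit
M: hit
A: hit
E: hit
M: hit
A: hit
E: hit
A: hit
M: hit
A: hit
E: hit

{A, E, M, R, W}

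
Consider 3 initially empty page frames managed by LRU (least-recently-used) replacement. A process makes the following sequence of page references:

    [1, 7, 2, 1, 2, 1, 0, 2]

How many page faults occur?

1 → miss, frames [1]
7 → miss, frames [1, 7]
2 → miss, frames [1, 7, 2]
1 → hit
2 → hit
1 → hit
0 → miss, evict 7, frames [2, 1, 0]
2 → hit
Page faults: 4.

4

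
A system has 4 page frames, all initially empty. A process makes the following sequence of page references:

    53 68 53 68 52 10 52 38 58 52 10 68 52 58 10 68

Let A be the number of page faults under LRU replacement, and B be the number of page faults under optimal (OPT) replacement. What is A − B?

1

Under LRU: F F . . F F . F F . . F . . . . → 7 faults.
Under OPT: F F . . F F . F F . . . . . . . → 6 faults.
A − B = 7 − 6 = 1.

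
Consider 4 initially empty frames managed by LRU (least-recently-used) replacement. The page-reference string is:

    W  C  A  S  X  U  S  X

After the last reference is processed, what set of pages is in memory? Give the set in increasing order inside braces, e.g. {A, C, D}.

W: fault, frames (W)
C: fault, frames (W C)
A: fault, frames (W C A)
S: fault, frames (W C A S)
X: fault, evict W, frames (C A S X)
U: fault, evict C, frames (A S X U)
S: hit
X: hit

{A, S, U, X}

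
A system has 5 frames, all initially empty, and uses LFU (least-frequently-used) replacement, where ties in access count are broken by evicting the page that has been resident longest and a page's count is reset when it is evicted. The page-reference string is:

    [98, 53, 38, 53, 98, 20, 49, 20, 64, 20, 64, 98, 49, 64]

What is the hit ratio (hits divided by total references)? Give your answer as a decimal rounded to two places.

0.57

98: miss, frames (98)
53: miss, frames (98 53)
38: miss, frames (98 53 38)
53: hit
98: hit
20: miss, frames (98 53 38 20)
49: miss, frames (98 53 38 20 49)
20: hit
64: miss, evict 38, frames (98 53 20 49 64)
20: hit
64: hit
98: hit
49: hit
64: hit
Hits: 8 of 14 references → 8/14 = 0.5714.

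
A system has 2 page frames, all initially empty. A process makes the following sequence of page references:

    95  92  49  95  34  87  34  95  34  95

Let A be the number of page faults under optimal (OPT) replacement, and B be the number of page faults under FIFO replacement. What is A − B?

-2

Under OPT: F F F . F F . F . . → 6 faults.
Under FIFO: F F F F F F . F F . → 8 faults.
A − B = 6 − 8 = -2.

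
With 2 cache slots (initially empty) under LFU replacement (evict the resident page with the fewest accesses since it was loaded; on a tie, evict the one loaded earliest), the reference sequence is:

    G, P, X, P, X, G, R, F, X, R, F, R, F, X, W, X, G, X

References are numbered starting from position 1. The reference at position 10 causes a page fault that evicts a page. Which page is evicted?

F

pos 1: G: fault, frames (G)
pos 2: P: fault, frames (G P)
pos 3: X: fault, evict G, frames (P X)
pos 4: P: hit
pos 5: X: hit
pos 6: G: fault, evict P, frames (X G)
pos 7: R: fault, evict G, frames (X R)
pos 8: F: fault, evict R, frames (X F)
pos 9: X: hit
pos 10: R: fault, evict F, frames (X R)
At position 10, page F is evicted.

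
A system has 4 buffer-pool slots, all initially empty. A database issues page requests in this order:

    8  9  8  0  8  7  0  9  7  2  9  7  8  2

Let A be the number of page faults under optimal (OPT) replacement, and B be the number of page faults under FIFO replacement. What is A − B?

Under OPT: F F . F . F . . . F . . . . → 5 faults.
Under FIFO: F F . F . F . . . F . . F . → 6 faults.
A − B = 5 − 6 = -1.

-1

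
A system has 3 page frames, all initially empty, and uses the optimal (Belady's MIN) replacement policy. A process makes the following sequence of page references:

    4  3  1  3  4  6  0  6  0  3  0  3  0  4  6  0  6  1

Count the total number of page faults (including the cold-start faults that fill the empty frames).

7

4: fault, frames (4)
3: fault, frames (4 3)
1: fault, frames (4 3 1)
3: hit
4: hit
6: fault, evict 1, frames (4 3 6)
0: fault, evict 4, frames (3 6 0)
6: hit
0: hit
3: hit
0: hit
3: hit
0: hit
4: fault, evict 3, frames (6 0 4)
6: hit
0: hit
6: hit
1: fault, evict 4, frames (6 0 1)
Page faults: 7.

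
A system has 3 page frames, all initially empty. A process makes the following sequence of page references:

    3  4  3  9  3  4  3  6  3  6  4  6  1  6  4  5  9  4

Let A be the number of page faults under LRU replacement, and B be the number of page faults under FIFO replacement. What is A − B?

Under LRU: F F . F . . . F . . . . F . . F F . → 7 faults.
Under FIFO: F F . F . . . F F . F . F F . F F F → 11 faults.
A − B = 7 − 11 = -4.

-4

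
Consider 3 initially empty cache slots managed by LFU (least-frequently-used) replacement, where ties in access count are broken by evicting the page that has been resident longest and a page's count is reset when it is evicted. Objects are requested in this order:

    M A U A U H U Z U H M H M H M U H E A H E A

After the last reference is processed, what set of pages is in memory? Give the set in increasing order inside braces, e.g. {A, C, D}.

{A, E, U}

M: miss, frames (M)
A: miss, frames (M A)
U: miss, frames (M A U)
A: hit
U: hit
H: miss, evict M, frames (A U H)
U: hit
Z: miss, evict H, frames (A U Z)
U: hit
H: miss, evict Z, frames (A U H)
M: miss, evict H, frames (A U M)
H: miss, evict M, frames (A U H)
M: miss, evict H, frames (A U M)
H: miss, evict M, frames (A U H)
M: miss, evict H, frames (A U M)
U: hit
H: miss, evict M, frames (A U H)
E: miss, evict H, frames (A U E)
A: hit
H: miss, evict E, frames (A U H)
E: miss, evict H, frames (A U E)
A: hit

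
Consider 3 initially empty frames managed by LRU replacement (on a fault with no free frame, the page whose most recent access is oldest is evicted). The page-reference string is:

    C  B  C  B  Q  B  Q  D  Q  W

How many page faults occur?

C → miss, frames {C}
B → miss, frames {C,B}
C → hit
B → hit
Q → miss, frames {C,B,Q}
B → hit
Q → hit
D → miss, evict C, frames {B,Q,D}
Q → hit
W → miss, evict B, frames {D,Q,W}
Page faults: 5.

5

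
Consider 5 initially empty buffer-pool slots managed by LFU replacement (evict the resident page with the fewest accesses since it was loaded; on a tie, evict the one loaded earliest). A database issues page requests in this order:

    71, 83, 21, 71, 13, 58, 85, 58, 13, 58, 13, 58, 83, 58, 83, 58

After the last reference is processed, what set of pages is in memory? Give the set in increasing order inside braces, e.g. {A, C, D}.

71: fault, frames [71]
83: fault, frames [71, 83]
21: fault, frames [71, 83, 21]
71: hit
13: fault, frames [71, 83, 21, 13]
58: fault, frames [71, 83, 21, 13, 58]
85: fault, evict 83, frames [71, 21, 13, 58, 85]
58: hit
13: hit
58: hit
13: hit
58: hit
83: fault, evict 21, frames [71, 13, 58, 85, 83]
58: hit
83: hit
58: hit

{13, 58, 71, 83, 85}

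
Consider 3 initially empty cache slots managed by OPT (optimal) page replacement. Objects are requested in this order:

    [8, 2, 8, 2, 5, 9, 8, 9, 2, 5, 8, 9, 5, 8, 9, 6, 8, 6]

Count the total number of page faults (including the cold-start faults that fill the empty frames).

6

8: miss, frames {8}
2: miss, frames {8,2}
8: hit
2: hit
5: miss, frames {8,2,5}
9: miss, evict 5, frames {8,2,9}
8: hit
9: hit
2: hit
5: miss, evict 2, frames {8,9,5}
8: hit
9: hit
5: hit
8: hit
9: hit
6: miss, evict 5, frames {8,9,6}
8: hit
6: hit
Page faults: 6.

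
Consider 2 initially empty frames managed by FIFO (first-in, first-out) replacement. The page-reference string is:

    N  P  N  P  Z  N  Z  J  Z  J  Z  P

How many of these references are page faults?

7

N: fault, frames {N}
P: fault, frames {N,P}
N: hit
P: hit
Z: fault, evict N, frames {P,Z}
N: fault, evict P, frames {Z,N}
Z: hit
J: fault, evict Z, frames {N,J}
Z: fault, evict N, frames {J,Z}
J: hit
Z: hit
P: fault, evict J, frames {Z,P}
Page faults: 7.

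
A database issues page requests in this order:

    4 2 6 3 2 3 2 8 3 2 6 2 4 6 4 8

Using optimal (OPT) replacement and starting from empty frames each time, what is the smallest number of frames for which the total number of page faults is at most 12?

2

f=1: 16 faults
f=2: 9 faults
f=3: 7 faults
f=4: 6 faults
f=5: 5 faults
Smallest f with faults ≤ 12 is 2.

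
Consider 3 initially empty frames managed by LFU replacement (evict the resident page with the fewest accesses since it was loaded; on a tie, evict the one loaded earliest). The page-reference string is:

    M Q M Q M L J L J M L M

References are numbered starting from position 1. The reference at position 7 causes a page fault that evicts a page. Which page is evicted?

pos 1: M → miss, frames (M)
pos 2: Q → miss, frames (M Q)
pos 3: M → hit
pos 4: Q → hit
pos 5: M → hit
pos 6: L → miss, frames (M Q L)
pos 7: J → miss, evict L, frames (M Q J)
At position 7, page L is evicted.

L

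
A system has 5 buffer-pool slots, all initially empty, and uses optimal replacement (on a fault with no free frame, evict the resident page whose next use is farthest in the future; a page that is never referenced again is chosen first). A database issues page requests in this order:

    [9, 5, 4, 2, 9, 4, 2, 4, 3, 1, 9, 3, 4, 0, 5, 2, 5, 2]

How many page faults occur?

8

9 → fault, frames {9}
5 → fault, frames {9,5}
4 → fault, frames {9,5,4}
2 → fault, frames {9,5,4,2}
9 → hit
4 → hit
2 → hit
4 → hit
3 → fault, frames {9,5,4,2,3}
1 → fault, evict 2, frames {9,5,4,3,1}
9 → hit
3 → hit
4 → hit
0 → fault, evict 1, frames {9,5,4,3,0}
5 → hit
2 → fault, evict 0, frames {9,5,4,3,2}
5 → hit
2 → hit
Page faults: 8.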